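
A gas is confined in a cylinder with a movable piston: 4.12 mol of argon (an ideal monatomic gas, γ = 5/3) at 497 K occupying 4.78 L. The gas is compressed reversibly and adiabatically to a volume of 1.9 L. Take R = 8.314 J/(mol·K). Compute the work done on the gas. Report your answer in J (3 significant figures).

Adiabatic: TV^(γ−1) = const with γ = 5/3.
T₂ = T₁ (V₁/V₂)^(γ−1) = 497 × (4.78/1.9)^0.667 = 497 × 1.85 = 919.3 K.
W_by = nCᵥ(T₁ − T₂) = (4.12)(12.47)(497 − 919.3) = -21700 J.
Work on gas = −W_by = 21700 J.

W ≈ 21700 J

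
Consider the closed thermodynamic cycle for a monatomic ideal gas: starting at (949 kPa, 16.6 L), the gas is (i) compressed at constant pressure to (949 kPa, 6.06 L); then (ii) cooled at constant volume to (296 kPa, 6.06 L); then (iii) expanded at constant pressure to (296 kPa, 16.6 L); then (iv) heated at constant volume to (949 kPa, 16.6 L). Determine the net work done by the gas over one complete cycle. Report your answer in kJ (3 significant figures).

Constant-volume legs do no work.
W(i) = (949)(6.06 − 16.6) = -10002 J; W(iii) = (296)(16.6 − 6.06) = 3120 J.
W_net = -10002 + 3120 = -6883 J (the counter-clockwise enclosed area).

W_net ≈ -6.88 kJ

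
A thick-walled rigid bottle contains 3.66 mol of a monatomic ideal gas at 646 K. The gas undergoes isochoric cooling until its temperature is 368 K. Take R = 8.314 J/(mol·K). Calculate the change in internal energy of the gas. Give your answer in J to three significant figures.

ΔU ≈ -12700 J

Constant volume ⇒ W = 0, so Q = ΔU = nCᵥΔT with Cᵥ = 3R/2 = 12.47 J/(mol·K).
ΔU = (3.66)(12.47)(368 − 646) = -12689 J.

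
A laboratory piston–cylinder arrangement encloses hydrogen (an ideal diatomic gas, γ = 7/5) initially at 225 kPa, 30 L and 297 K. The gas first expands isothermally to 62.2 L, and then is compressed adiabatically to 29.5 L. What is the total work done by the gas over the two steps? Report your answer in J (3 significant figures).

W_total ≈ -945 J

Step 1 (isothermal): W = P₁V₁ ln(V₂/V₁) = (6750) ln(62.2/30) = 4922 J.
After step 1: P = 108.5 kPa, V = 62.2 L, T = 297 K.
Step 2 (adiabatic): W = (P₁V₁ − P₂V₂)/(γ−1) = (6750 − 9097)/0.4 = -5867 J.
W_total = 4922 − 5867 = -945.3 J.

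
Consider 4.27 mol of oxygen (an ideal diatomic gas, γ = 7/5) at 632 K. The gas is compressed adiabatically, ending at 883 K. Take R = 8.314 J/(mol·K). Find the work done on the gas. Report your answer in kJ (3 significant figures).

Adiabatic ⇒ Q = 0, so W_by = −ΔU = nCᵥ(T₁ − T₂).
Cᵥ = 5R/2 = 20.79 J/(mol·K).
W = (4.27)(20.79)(632 − 883) = -22277 J.
Work on gas = −W_by = 22277 J.

W ≈ 22.3 kJ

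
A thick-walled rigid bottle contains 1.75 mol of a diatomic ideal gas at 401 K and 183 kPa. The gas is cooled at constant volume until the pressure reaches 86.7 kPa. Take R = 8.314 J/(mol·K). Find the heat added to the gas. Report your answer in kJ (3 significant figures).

Q ≈ -7.68 kJ

Constant volume ⇒ W = 0, so Q = ΔU = nCᵥΔT with Cᵥ = 5R/2 = 20.79 J/(mol·K).
At constant V, T₂/T₁ = P₂/P₁ ⇒ ΔT = T₁(P₂/P₁ − 1) = 401·(86.7/183 − 1) = -211 K.
ΔU = (1.75)(20.79)(-211) = -7676 J.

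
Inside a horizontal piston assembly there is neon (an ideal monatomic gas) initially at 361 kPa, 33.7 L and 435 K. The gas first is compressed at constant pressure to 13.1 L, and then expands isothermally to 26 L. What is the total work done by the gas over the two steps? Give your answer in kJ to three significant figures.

Step 1 (isobaric): W = PΔV = (361 kPa)(13.1 − 33.7 L) = -7437 J.
After step 1: P = 361 kPa, V = 13.1 L, T = 169.1 K.
Step 2 (isothermal): W = P₁V₁ ln(V₂/V₁) = (4729) ln(26/13.1) = 3242 J.
W_total = -7437 + 3242 = -4195 J.

W_total ≈ -4.19 kJ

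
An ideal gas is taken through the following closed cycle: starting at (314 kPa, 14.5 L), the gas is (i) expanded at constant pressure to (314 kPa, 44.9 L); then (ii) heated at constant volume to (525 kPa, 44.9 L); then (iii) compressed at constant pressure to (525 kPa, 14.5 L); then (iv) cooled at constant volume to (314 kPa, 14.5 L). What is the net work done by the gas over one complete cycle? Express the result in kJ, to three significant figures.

W_net ≈ -6.41 kJ

Constant-volume legs do no work.
W(i) = (314)(44.9 − 14.5) = 9546 J; W(iii) = (525)(14.5 − 44.9) = -15960 J.
W_net = 9546 − 15960 = -6414 J (the counter-clockwise enclosed area).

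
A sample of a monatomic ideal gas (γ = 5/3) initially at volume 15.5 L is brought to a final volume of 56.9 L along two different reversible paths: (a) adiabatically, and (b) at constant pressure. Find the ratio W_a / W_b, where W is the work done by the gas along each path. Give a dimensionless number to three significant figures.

Path (a) adiabatic: W = P₁V₁(1 − (V₁/V₂)^(γ−1))/(γ−1) → W_a/(P₁V₁) = 0.8697.
Path (b) isobaric: W = P₁(V₂ − V₁) → W_b/(P₁V₁) = 2.671.
W_a / W_b = 0.8697 / 2.671 = 0.3256.

W_a / W_b ≈ 0.326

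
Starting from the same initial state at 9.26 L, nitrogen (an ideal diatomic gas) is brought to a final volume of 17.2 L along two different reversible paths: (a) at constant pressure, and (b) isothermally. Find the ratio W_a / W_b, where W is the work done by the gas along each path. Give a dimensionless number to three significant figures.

Path (a) isobaric: W = P₁(V₂ − V₁) → W_a/(P₁V₁) = 0.8575.
Path (b) isothermal: W = P₁V₁ ln(V₂/V₁) → W_b/(P₁V₁) = 0.6192.
W_a / W_b = 0.8575 / 0.6192 = 1.385.

W_a / W_b ≈ 1.38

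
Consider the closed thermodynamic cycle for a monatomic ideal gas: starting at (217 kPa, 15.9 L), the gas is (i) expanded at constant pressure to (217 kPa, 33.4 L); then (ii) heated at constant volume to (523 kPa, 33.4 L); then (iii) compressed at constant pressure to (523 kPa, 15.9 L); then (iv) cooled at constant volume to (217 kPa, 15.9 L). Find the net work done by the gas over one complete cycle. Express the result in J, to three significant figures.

W_net ≈ -5360 J

Constant-volume legs do no work.
W(i) = (217)(33.4 − 15.9) = 3798 J; W(iii) = (523)(15.9 − 33.4) = -9152 J.
W_net = 3798 − 9152 = -5355 J (the counter-clockwise enclosed area).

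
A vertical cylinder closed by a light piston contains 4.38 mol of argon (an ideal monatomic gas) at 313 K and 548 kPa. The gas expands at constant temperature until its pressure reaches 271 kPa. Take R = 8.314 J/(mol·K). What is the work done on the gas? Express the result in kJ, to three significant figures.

W ≈ -8.03 kJ

Isothermal process: W = nRT ln(V₂/V₁) = nRT ln(P₁/P₂).
W = (4.38)(8.314)(313) × ln(548/271)
  = 11398 × ln(2.022) = 11398 × 0.7042
W_by_gas = 8026 J; work on gas = −W_by = -8026 J.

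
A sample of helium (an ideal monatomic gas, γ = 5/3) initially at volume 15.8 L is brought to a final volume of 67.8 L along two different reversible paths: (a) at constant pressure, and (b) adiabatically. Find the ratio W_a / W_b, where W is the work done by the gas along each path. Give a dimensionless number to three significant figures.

Path (a) isobaric: W = P₁(V₂ − V₁) → W_a/(P₁V₁) = 3.291.
Path (b) adiabatic: W = P₁V₁(1 − (V₁/V₂)^(γ−1))/(γ−1) → W_b/(P₁V₁) = 0.932.
W_a / W_b = 3.291 / 0.932 = 3.531.

W_a / W_b ≈ 3.53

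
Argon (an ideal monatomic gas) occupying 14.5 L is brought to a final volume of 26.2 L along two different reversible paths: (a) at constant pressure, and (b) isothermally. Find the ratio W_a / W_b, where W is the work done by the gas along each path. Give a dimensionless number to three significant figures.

W_a / W_b ≈ 1.36

Path (a) isobaric: W = P₁(V₂ − V₁) → W_a/(P₁V₁) = 0.8069.
Path (b) isothermal: W = P₁V₁ ln(V₂/V₁) → W_b/(P₁V₁) = 0.5916.
W_a / W_b = 0.8069 / 0.5916 = 1.364.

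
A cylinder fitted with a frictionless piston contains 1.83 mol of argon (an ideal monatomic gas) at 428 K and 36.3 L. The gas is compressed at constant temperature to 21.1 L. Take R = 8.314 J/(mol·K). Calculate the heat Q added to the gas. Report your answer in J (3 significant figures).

Q ≈ -3530 J

Isothermal ⇒ ΔU = 0, so Q = W = nRT ln(V₂/V₁).
Q = (1.83)(8.314)(428) ln(21.1/36.3) = 6512 × -0.5425 = -3533 J.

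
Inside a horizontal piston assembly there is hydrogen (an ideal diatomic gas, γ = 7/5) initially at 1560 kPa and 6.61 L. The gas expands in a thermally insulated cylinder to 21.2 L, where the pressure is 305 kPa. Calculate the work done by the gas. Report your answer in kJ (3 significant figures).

W ≈ 9.61 kJ

Adiabatic: W = (P₁V₁ − P₂V₂)/(γ − 1) with γ = 7/5.
P₁V₁ = 10312 J, P₂V₂ = 6466 J.
W = (10312 − 6466) / 0.4 = 9614 J.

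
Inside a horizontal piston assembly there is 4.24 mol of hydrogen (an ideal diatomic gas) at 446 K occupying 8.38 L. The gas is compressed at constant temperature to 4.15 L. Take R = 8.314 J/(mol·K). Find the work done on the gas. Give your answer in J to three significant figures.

Isothermal: W = nRT ln(V₂/V₁).
W = (4.24)(8.314)(446) × ln(4.15/8.38)
  = 15722 × -0.7027
W_by_gas = -11049 J; work on gas = −W_by = 11049 J.

W ≈ 11000 J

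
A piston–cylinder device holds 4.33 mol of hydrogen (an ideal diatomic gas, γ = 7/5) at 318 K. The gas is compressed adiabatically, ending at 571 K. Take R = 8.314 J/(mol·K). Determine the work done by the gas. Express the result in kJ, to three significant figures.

Adiabatic ⇒ Q = 0, so W_by = −ΔU = nCᵥ(T₁ − T₂).
Cᵥ = 5R/2 = 20.79 J/(mol·K).
W = (4.33)(20.79)(318 − 571) = -22770 J.

W ≈ -22.8 kJ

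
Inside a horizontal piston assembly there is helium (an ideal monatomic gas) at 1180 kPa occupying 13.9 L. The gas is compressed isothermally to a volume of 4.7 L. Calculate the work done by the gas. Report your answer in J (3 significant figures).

W ≈ -17800 J

Isothermal: W = nRT ln(V₂/V₁) = P₁V₁ ln(V₂/V₁).
P₁V₁ = (1180 kPa)(13.9 L) = 16402 J.
W = 16402 × ln(4.7/13.9) = 16402 × -1.084
W_by_gas = -17785 J.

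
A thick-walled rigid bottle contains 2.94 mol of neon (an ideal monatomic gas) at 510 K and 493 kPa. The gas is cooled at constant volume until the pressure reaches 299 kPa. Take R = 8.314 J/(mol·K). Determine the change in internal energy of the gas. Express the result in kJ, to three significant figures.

Constant volume ⇒ W = 0, so Q = ΔU = nCᵥΔT with Cᵥ = 3R/2 = 12.47 J/(mol·K).
At constant V, T₂/T₁ = P₂/P₁ ⇒ ΔT = T₁(P₂/P₁ − 1) = 510·(299/493 − 1) = -200.7 K.
ΔU = (2.94)(12.47)(-200.7) = -7358 J.

ΔU ≈ -7.36 kJ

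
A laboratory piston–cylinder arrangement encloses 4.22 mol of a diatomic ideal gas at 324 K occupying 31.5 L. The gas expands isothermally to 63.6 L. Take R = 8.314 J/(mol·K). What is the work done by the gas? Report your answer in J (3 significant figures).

Isothermal: W = nRT ln(V₂/V₁).
W = (4.22)(8.314)(324) × ln(63.6/31.5)
  = 11368 × 0.7026
W_by_gas = 7987 J.

W ≈ 7990 J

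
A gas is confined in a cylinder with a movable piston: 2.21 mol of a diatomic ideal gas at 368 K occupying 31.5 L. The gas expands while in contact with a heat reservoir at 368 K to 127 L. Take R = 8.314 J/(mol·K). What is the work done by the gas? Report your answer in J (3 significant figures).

Isothermal: W = nRT ln(V₂/V₁).
W = (2.21)(8.314)(368) × ln(127/31.5)
  = 6762 × 1.394
W_by_gas = 9427 J.

W ≈ 9430 J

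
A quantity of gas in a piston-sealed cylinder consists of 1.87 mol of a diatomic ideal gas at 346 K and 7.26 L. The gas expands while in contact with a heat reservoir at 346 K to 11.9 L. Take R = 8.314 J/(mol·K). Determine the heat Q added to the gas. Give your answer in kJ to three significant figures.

Isothermal ⇒ ΔU = 0, so Q = W = nRT ln(V₂/V₁).
Q = (1.87)(8.314)(346) ln(11.9/7.26) = 5379 × 0.4942 = 2658 J.

Q ≈ 2.66 kJ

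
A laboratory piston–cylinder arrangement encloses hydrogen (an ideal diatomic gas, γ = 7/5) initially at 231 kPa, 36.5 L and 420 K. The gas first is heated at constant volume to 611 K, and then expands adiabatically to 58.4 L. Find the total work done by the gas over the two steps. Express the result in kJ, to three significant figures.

Step 1 (isochoric): W = 0 (constant volume).
After step 1: P = 336.1 kPa (V unchanged).
Step 2 (adiabatic): W = (P₁V₁ − P₂V₂)/(γ−1) = (12266 − 10164)/0.4 = 5255 J.
W_total = 0 + 5255 = 5255 J.

W_total ≈ 5.26 kJ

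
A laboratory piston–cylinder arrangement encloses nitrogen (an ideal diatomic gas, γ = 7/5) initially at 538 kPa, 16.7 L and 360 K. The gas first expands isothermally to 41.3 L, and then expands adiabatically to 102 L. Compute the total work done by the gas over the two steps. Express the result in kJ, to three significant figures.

W_total ≈ 15.0 kJ

Step 1 (isothermal): W = P₁V₁ ln(V₂/V₁) = (8985) ln(41.3/16.7) = 8135 J.
After step 1: P = 217.5 kPa, V = 41.3 L, T = 360 K.
Step 2 (adiabatic): W = (P₁V₁ − P₂V₂)/(γ−1) = (8985 − 6258)/0.4 = 6816 J.
W_total = 8135 + 6816 = 14952 J.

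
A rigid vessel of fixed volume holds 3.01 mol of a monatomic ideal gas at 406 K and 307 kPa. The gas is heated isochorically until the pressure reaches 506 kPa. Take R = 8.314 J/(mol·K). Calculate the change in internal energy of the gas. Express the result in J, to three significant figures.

Constant volume ⇒ W = 0, so Q = ΔU = nCᵥΔT with Cᵥ = 3R/2 = 12.47 J/(mol·K).
At constant V, T₂/T₁ = P₂/P₁ ⇒ ΔT = T₁(P₂/P₁ − 1) = 406·(506/307 − 1) = 263.2 K.
ΔU = (3.01)(12.47)(263.2) = 9879 J.

ΔU ≈ 9880 J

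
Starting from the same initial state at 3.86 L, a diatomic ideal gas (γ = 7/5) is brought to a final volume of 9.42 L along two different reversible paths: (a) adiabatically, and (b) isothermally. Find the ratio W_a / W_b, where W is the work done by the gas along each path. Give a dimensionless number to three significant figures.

Path (a) adiabatic: W = P₁V₁(1 − (V₁/V₂)^(γ−1))/(γ−1) → W_a/(P₁V₁) = 0.7503.
Path (b) isothermal: W = P₁V₁ ln(V₂/V₁) → W_b/(P₁V₁) = 0.8922.
W_a / W_b = 0.7503 / 0.8922 = 0.841.

W_a / W_b ≈ 0.841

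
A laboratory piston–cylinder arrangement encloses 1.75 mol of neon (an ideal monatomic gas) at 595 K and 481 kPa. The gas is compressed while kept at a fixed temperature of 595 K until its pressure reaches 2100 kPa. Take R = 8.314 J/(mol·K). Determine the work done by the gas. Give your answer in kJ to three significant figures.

Isothermal process: W = nRT ln(V₂/V₁) = nRT ln(P₁/P₂).
W = (1.75)(8.314)(595) × ln(481/2100)
  = 8657 × ln(0.229) = 8657 × -1.474
W_by_gas = -12759 J.

W ≈ -12.8 kJ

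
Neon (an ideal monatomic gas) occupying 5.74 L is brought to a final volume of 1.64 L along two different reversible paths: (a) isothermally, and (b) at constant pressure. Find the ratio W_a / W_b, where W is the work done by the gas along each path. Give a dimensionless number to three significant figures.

Path (a) isothermal: W = P₁V₁ ln(V₂/V₁) → W_a/(P₁V₁) = -1.253.
Path (b) isobaric: W = P₁(V₂ − V₁) → W_b/(P₁V₁) = -0.7143.
W_a / W_b = -1.253 / -0.7143 = 1.754.

W_a / W_b ≈ 1.75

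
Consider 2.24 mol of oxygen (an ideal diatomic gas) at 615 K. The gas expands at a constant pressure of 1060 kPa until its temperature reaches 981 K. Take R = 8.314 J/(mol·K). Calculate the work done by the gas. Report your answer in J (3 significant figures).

Isobaric: W = P ΔV = nR ΔT.
W = (2.24)(8.314)(981 − 615) = 6816 J.

W ≈ 6820 J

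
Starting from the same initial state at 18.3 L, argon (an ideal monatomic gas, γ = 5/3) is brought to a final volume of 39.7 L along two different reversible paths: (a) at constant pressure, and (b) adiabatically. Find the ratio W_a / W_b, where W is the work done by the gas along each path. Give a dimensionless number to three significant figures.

W_a / W_b ≈ 1.93

Path (a) isobaric: W = P₁(V₂ − V₁) → W_a/(P₁V₁) = 1.169.
Path (b) adiabatic: W = P₁V₁(1 − (V₁/V₂)^(γ−1))/(γ−1) → W_b/(P₁V₁) = 0.6049.
W_a / W_b = 1.169 / 0.6049 = 1.933.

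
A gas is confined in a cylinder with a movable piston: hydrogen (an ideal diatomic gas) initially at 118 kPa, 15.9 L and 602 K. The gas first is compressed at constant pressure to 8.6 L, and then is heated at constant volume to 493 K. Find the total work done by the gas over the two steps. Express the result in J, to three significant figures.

W_total ≈ -861 J

Step 1 (isobaric): W = PΔV = (118 kPa)(8.6 − 15.9 L) = -861.4 J.
Step 2 (isochoric): W = 0 (constant volume).
W_total = -861.4 + 0 = -861.4 J.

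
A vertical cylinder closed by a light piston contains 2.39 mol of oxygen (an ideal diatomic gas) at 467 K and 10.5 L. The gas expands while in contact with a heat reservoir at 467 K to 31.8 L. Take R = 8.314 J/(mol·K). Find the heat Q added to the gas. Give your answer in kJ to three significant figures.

Q ≈ 10.3 kJ

Isothermal ⇒ ΔU = 0, so Q = W = nRT ln(V₂/V₁).
Q = (2.39)(8.314)(467) ln(31.8/10.5) = 9280 × 1.108 = 10283 J.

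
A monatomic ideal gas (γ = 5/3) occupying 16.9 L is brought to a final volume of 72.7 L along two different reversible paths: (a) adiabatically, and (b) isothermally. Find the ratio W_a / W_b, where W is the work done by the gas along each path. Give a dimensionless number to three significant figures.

W_a / W_b ≈ 0.639

Path (a) adiabatic: W = P₁V₁(1 − (V₁/V₂)^(γ−1))/(γ−1) → W_a/(P₁V₁) = 0.9329.
Path (b) isothermal: W = P₁V₁ ln(V₂/V₁) → W_b/(P₁V₁) = 1.459.
W_a / W_b = 0.9329 / 1.459 = 0.6394.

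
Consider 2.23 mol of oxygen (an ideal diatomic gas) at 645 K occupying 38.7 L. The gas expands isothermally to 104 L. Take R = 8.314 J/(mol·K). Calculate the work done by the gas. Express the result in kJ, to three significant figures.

W ≈ 11.8 kJ

Isothermal: W = nRT ln(V₂/V₁).
W = (2.23)(8.314)(645) × ln(104/38.7)
  = 11958 × 0.9886
W_by_gas = 11822 J.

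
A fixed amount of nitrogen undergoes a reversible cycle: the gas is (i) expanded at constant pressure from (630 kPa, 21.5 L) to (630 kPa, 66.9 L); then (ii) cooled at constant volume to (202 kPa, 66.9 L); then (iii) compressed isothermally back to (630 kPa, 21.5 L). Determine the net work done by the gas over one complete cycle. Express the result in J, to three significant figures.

Leg (i): W = PΔV = (630)(66.9 − 21.5) = 28602 J.
Leg (ii): W = 0.
Leg (iii): W = PᵢVᵢ ln(V_f/Vᵢ) = (13514) ln(21.5/66.9) = -15340 J.
W_net = 28602 − 15340 = 13262 J.

W_net ≈ 13300 J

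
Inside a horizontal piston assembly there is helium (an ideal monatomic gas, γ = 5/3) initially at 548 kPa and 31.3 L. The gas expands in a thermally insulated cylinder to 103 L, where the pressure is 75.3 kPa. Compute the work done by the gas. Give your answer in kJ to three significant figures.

Adiabatic: W = (P₁V₁ − P₂V₂)/(γ − 1) with γ = 5/3.
P₁V₁ = 17152 J, P₂V₂ = 7756 J.
W = (17152 − 7756) / 0.6667 = 14095 J.

W ≈ 14.1 kJ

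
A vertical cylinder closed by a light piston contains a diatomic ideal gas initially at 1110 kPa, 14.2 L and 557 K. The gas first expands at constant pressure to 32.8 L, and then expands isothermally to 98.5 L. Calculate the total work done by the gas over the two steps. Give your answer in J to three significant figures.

W_total ≈ 60700 J

Step 1 (isobaric): W = PΔV = (1110 kPa)(32.8 − 14.2 L) = 20646 J.
After step 1: P = 1110 kPa, V = 32.8 L, T = 1287 K.
Step 2 (isothermal): W = P₁V₁ ln(V₂/V₁) = (36408) ln(98.5/32.8) = 40035 J.
W_total = 20646 + 40035 = 60681 J.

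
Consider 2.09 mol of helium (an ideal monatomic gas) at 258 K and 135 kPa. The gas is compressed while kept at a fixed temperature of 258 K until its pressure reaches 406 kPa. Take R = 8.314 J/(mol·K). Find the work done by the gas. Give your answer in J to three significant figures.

Isothermal process: W = nRT ln(V₂/V₁) = nRT ln(P₁/P₂).
W = (2.09)(8.314)(258) × ln(135/406)
  = 4483 × ln(0.3325) = 4483 × -1.101
W_by_gas = -4936 J.

W ≈ -4940 J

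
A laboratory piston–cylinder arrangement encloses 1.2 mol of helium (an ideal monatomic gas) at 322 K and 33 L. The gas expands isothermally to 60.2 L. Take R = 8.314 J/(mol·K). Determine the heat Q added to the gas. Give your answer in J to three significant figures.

Q ≈ 1930 J

Isothermal ⇒ ΔU = 0, so Q = W = nRT ln(V₂/V₁).
Q = (1.2)(8.314)(322) ln(60.2/33) = 3213 × 0.6012 = 1931 J.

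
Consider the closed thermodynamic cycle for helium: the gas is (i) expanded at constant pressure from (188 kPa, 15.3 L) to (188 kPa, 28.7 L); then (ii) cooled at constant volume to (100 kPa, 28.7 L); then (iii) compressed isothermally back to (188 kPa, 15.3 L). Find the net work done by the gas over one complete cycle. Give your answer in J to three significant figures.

Leg (i): W = PΔV = (188)(28.7 − 15.3) = 2519 J.
Leg (ii): W = 0.
Leg (iii): W = PᵢVᵢ ln(V_f/Vᵢ) = (2870) ln(15.3/28.7) = -1805 J.
W_net = 2519 − 1805 = 713.8 J.

W_net ≈ 714 J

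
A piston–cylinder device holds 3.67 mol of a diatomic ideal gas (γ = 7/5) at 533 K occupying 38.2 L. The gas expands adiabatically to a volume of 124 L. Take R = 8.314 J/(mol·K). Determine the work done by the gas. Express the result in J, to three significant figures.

W ≈ 15300 J

Adiabatic: TV^(γ−1) = const with γ = 7/5.
T₂ = T₁ (V₁/V₂)^(γ−1) = 533 × (38.2/124)^0.4 = 533 × 0.6244 = 332.8 K.
W_by = nCᵥ(T₁ − T₂) = (3.67)(20.79)(533 − 332.8) = 15271 J.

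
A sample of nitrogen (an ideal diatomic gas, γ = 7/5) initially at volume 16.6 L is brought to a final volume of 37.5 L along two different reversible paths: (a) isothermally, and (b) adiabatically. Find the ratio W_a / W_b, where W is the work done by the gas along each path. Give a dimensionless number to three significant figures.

Path (a) isothermal: W = P₁V₁ ln(V₂/V₁) → W_a/(P₁V₁) = 0.8149.
Path (b) adiabatic: W = P₁V₁(1 − (V₁/V₂)^(γ−1))/(γ−1) → W_b/(P₁V₁) = 0.6954.
W_a / W_b = 0.8149 / 0.6954 = 1.172.

W_a / W_b ≈ 1.17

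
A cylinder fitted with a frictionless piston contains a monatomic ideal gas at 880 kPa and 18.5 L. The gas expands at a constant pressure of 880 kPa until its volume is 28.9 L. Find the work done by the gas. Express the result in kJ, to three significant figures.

W ≈ 9.15 kJ

Isobaric: W = P ΔV.
W = (880 kPa)(28.9 − 18.5 L) = (880)(10.4) = 9152 J.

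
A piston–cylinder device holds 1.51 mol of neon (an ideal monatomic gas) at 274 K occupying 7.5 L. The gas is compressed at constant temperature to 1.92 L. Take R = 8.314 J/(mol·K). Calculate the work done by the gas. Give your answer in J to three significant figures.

W ≈ -4690 J

Isothermal: W = nRT ln(V₂/V₁).
W = (1.51)(8.314)(274) × ln(1.92/7.5)
  = 3440 × -1.363
W_by_gas = -4687 J.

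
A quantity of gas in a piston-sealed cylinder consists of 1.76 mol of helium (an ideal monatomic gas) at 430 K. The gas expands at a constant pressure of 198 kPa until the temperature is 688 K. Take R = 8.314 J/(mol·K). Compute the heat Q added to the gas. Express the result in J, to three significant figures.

Isobaric: W = nRΔT = (1.76)(8.314)(258) = 3775 J.
ΔU = nCᵥΔT with Cᵥ = 3R/2: ΔU = (1.76)(12.47)(258) = 5663 J.
Q = ΔU + W = 5663 + 3775 = 9438 J.

Q ≈ 9440 J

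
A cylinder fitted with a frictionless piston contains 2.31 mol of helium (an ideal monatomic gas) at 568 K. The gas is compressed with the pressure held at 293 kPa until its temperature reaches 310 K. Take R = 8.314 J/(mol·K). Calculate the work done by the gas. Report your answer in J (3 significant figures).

W ≈ -4950 J

Isobaric: W = P ΔV = nR ΔT.
W = (2.31)(8.314)(310 − 568) = -4955 J.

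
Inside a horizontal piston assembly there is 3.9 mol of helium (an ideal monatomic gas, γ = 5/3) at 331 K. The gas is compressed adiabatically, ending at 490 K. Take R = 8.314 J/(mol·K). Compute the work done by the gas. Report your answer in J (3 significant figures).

Adiabatic ⇒ Q = 0, so W_by = −ΔU = nCᵥ(T₁ − T₂).
Cᵥ = 3R/2 = 12.47 J/(mol·K).
W = (3.9)(12.47)(331 − 490) = -7733 J.

W ≈ -7730 J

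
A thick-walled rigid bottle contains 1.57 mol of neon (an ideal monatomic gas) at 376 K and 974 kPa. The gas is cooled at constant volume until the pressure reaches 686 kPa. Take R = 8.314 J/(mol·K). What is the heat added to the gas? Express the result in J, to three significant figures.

Q ≈ -2180 J

Constant volume ⇒ W = 0, so Q = ΔU = nCᵥΔT with Cᵥ = 3R/2 = 12.47 J/(mol·K).
At constant V, T₂/T₁ = P₂/P₁ ⇒ ΔT = T₁(P₂/P₁ − 1) = 376·(686/974 − 1) = -111.2 K.
ΔU = (1.57)(12.47)(-111.2) = -2177 J.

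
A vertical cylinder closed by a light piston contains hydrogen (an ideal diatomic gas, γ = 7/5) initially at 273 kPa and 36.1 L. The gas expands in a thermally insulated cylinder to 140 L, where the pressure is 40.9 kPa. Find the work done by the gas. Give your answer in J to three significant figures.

Adiabatic: W = (P₁V₁ − P₂V₂)/(γ − 1) with γ = 7/5.
P₁V₁ = 9855 J, P₂V₂ = 5726 J.
W = (9855 − 5726) / 0.4 = 10323 J.

W ≈ 10300 J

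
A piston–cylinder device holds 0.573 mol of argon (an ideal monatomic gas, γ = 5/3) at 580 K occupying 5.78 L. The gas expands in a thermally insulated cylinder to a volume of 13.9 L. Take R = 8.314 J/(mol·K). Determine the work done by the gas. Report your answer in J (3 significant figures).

W ≈ 1840 J

Adiabatic: TV^(γ−1) = const with γ = 5/3.
T₂ = T₁ (V₁/V₂)^(γ−1) = 580 × (5.78/13.9)^0.667 = 580 × 0.5571 = 323.1 K.
W_by = nCᵥ(T₁ − T₂) = (0.573)(12.47)(580 − 323.1) = 1836 J.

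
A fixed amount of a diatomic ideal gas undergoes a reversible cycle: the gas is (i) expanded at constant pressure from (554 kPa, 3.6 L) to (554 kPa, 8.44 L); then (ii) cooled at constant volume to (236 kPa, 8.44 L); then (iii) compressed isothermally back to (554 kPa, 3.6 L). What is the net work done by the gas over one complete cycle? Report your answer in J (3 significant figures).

W_net ≈ 984 J

Leg (i): W = PΔV = (554)(8.44 − 3.6) = 2681 J.
Leg (ii): W = 0.
Leg (iii): W = PᵢVᵢ ln(V_f/Vᵢ) = (1992) ln(3.6/8.44) = -1697 J.
W_net = 2681 − 1697 = 984.2 J.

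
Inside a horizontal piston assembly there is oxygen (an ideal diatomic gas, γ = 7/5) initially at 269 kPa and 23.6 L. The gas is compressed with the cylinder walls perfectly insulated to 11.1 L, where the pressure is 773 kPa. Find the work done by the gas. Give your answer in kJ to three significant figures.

Adiabatic: W = (P₁V₁ − P₂V₂)/(γ − 1) with γ = 7/5.
P₁V₁ = 6348 J, P₂V₂ = 8580 J.
W = (6348 − 8580) / 0.4 = -5580 J.

W ≈ -5.58 kJ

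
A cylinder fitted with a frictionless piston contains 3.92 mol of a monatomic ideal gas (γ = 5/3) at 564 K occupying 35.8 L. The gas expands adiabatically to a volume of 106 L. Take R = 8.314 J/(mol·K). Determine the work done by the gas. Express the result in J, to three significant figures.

Adiabatic: TV^(γ−1) = const with γ = 5/3.
T₂ = T₁ (V₁/V₂)^(γ−1) = 564 × (35.8/106)^0.667 = 564 × 0.485 = 273.5 K.
W_by = nCᵥ(T₁ − T₂) = (3.92)(12.47)(564 − 273.5) = 14200 J.

W ≈ 14200 J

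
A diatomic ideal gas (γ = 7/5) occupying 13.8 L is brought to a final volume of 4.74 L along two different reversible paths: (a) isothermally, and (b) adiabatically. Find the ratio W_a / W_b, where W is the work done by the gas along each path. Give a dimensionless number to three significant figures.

Path (a) isothermal: W = P₁V₁ ln(V₂/V₁) → W_a/(P₁V₁) = -1.069.
Path (b) adiabatic: W = P₁V₁(1 − (V₁/V₂)^(γ−1))/(γ−1) → W_b/(P₁V₁) = -1.333.
W_a / W_b = -1.069 / -1.333 = 0.8015.

W_a / W_b ≈ 0.801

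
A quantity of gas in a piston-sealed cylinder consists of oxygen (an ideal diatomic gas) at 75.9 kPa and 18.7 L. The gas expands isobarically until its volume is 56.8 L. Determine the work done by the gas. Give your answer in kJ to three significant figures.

W ≈ 2.89 kJ

Isobaric: W = P ΔV.
W = (75.9 kPa)(56.8 − 18.7 L) = (75.9)(38.1) = 2892 J.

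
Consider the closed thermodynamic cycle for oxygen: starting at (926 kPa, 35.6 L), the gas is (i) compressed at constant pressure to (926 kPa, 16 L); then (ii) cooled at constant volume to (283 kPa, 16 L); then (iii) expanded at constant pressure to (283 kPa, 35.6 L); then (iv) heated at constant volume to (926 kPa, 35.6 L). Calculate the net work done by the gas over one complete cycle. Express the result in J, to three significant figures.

W_net ≈ -12600 J

Constant-volume legs do no work.
W(i) = (926)(16 − 35.6) = -18150 J; W(iii) = (283)(35.6 − 16) = 5547 J.
W_net = -18150 + 5547 = -12603 J (the counter-clockwise enclosed area).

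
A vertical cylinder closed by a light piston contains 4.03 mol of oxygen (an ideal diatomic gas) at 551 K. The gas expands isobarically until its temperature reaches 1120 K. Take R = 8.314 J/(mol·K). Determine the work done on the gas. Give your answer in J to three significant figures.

Isobaric: W = P ΔV = nR ΔT.
W = (4.03)(8.314)(1120 − 551) = 19065 J.
Work on gas = −W_by = -19065 J.

W ≈ -19100 J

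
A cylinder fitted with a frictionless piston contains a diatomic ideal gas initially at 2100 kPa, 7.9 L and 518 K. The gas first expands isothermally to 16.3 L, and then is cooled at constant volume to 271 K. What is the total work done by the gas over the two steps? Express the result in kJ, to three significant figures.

Step 1 (isothermal): W = P₁V₁ ln(V₂/V₁) = (16590) ln(16.3/7.9) = 12016 J.
Step 2 (isochoric): W = 0 (constant volume).
W_total = 12016 + 0 = 12016 J.

W_total ≈ 12.0 kJ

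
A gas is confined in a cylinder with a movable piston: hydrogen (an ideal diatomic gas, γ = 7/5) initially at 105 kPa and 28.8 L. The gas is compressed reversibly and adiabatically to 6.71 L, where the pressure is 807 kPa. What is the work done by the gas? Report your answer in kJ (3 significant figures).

Adiabatic: W = (P₁V₁ − P₂V₂)/(γ − 1) with γ = 7/5.
P₁V₁ = 3024 J, P₂V₂ = 5415 J.
W = (3024 − 5415) / 0.4 = -5977 J.

W ≈ -5.98 kJ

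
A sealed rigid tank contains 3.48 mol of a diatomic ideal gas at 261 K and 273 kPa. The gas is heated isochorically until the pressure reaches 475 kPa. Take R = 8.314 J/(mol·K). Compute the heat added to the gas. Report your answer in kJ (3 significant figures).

Q ≈ 14.0 kJ

Constant volume ⇒ W = 0, so Q = ΔU = nCᵥΔT with Cᵥ = 5R/2 = 20.79 J/(mol·K).
At constant V, T₂/T₁ = P₂/P₁ ⇒ ΔT = T₁(P₂/P₁ − 1) = 261·(475/273 − 1) = 193.1 K.
ΔU = (3.48)(20.79)(193.1) = 13969 J.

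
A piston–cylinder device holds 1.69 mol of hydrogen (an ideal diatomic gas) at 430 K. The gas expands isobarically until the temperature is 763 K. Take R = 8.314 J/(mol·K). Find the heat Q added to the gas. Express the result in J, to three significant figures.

Isobaric: W = nRΔT = (1.69)(8.314)(333) = 4679 J.
ΔU = nCᵥΔT with Cᵥ = 5R/2: ΔU = (1.69)(20.79)(333) = 11697 J.
Q = ΔU + W = 11697 + 4679 = 16376 J.

Q ≈ 16400 J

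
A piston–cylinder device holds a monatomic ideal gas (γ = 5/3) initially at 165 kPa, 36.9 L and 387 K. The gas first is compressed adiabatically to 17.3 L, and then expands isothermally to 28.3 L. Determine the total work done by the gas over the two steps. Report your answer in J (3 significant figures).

Step 1 (adiabatic): W = (P₁V₁ − P₂V₂)/(γ−1) = (6088 − 10089)/0.667 = -6000 J.
After step 1: P = 583.2 kPa, V = 17.3 L, T = 641.3 K.
Step 2 (isothermal): W = P₁V₁ ln(V₂/V₁) = (10089) ln(28.3/17.3) = 4965 J.
W_total = -6000 + 4965 = -1035 J.

W_total ≈ -1030 J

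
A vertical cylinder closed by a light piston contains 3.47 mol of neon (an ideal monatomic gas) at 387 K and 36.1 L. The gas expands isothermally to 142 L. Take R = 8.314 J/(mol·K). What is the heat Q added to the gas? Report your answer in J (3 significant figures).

Q ≈ 15300 J

Isothermal ⇒ ΔU = 0, so Q = W = nRT ln(V₂/V₁).
Q = (3.47)(8.314)(387) ln(142/36.1) = 11165 × 1.37 = 15291 J.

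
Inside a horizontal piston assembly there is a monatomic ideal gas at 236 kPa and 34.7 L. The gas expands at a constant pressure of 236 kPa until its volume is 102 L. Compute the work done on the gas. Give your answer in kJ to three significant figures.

W ≈ -15.9 kJ

Isobaric: W = P ΔV.
W = (236 kPa)(102 − 34.7 L) = (236)(67.3) = 15883 J.
Work on gas = −W_by = -15883 J.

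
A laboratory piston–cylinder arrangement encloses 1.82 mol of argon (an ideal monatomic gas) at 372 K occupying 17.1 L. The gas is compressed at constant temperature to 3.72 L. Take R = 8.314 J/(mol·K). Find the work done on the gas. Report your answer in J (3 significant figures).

W ≈ 8590 J

Isothermal: W = nRT ln(V₂/V₁).
W = (1.82)(8.314)(372) × ln(3.72/17.1)
  = 5629 × -1.525
W_by_gas = -8586 J; work on gas = −W_by = 8586 J.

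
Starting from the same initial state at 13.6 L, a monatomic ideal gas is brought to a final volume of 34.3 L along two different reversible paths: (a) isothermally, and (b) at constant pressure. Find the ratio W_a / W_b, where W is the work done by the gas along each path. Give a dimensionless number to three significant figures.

Path (a) isothermal: W = P₁V₁ ln(V₂/V₁) → W_a/(P₁V₁) = 0.9251.
Path (b) isobaric: W = P₁(V₂ − V₁) → W_b/(P₁V₁) = 1.522.
W_a / W_b = 0.9251 / 1.522 = 0.6078.

W_a / W_b ≈ 0.608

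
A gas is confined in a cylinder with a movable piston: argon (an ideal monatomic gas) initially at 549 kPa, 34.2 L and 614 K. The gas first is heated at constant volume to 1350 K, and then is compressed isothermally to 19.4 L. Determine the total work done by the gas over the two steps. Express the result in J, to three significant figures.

W_total ≈ -23400 J

Step 1 (isochoric): W = 0 (constant volume).
After step 1: P = 1207 kPa (V unchanged).
Step 2 (isothermal): W = P₁V₁ ln(V₂/V₁) = (41282) ln(19.4/34.2) = -23405 J.
W_total = 0 − 23405 = -23405 J.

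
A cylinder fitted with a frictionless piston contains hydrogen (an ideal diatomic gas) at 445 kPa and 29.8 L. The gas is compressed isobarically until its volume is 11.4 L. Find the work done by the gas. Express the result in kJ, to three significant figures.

Isobaric: W = P ΔV.
W = (445 kPa)(11.4 − 29.8 L) = (445)(-18.4) = -8188 J.

W ≈ -8.19 kJ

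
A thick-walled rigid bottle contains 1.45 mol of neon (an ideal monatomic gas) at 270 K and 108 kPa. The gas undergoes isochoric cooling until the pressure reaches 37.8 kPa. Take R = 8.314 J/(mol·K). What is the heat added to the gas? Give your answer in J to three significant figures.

Constant volume ⇒ W = 0, so Q = ΔU = nCᵥΔT with Cᵥ = 3R/2 = 12.47 J/(mol·K).
At constant V, T₂/T₁ = P₂/P₁ ⇒ ΔT = T₁(P₂/P₁ − 1) = 270·(37.8/108 − 1) = -175.5 K.
ΔU = (1.45)(12.47)(-175.5) = -3174 J.

Q ≈ -3170 J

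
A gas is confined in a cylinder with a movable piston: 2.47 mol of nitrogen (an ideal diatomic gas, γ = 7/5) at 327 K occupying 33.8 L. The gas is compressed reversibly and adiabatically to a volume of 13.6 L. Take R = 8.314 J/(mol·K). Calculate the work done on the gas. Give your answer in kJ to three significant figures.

W ≈ 7.37 kJ

Adiabatic: TV^(γ−1) = const with γ = 7/5.
T₂ = T₁ (V₁/V₂)^(γ−1) = 327 × (33.8/13.6)^0.4 = 327 × 1.439 = 470.7 K.
W_by = nCᵥ(T₁ − T₂) = (2.47)(20.79)(327 − 470.7) = -7375 J.
Work on gas = −W_by = 7375 J.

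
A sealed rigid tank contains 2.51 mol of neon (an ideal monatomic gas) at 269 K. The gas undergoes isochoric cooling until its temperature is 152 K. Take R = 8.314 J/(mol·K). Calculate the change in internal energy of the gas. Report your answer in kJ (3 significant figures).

ΔU ≈ -3.66 kJ

Constant volume ⇒ W = 0, so Q = ΔU = nCᵥΔT with Cᵥ = 3R/2 = 12.47 J/(mol·K).
ΔU = (2.51)(12.47)(152 − 269) = -3662 J.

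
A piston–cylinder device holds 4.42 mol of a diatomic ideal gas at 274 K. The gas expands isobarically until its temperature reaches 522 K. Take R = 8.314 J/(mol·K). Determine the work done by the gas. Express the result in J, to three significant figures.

W ≈ 9110 J

Isobaric: W = P ΔV = nR ΔT.
W = (4.42)(8.314)(522 − 274) = 9113 J.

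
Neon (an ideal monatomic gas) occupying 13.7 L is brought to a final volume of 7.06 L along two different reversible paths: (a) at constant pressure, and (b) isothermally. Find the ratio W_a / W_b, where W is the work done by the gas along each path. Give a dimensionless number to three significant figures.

W_a / W_b ≈ 0.731

Path (a) isobaric: W = P₁(V₂ − V₁) → W_a/(P₁V₁) = -0.4847.
Path (b) isothermal: W = P₁V₁ ln(V₂/V₁) → W_b/(P₁V₁) = -0.663.
W_a / W_b = -0.4847 / -0.663 = 0.7311.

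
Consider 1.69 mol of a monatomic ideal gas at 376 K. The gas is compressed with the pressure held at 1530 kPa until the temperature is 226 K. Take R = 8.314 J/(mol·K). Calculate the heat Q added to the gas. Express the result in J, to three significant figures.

Isobaric: W = nRΔT = (1.69)(8.314)(-150) = -2108 J.
ΔU = nCᵥΔT with Cᵥ = 3R/2: ΔU = (1.69)(12.47)(-150) = -3161 J.
Q = ΔU + W = -3161 − 2108 = -5269 J.

Q ≈ -5270 J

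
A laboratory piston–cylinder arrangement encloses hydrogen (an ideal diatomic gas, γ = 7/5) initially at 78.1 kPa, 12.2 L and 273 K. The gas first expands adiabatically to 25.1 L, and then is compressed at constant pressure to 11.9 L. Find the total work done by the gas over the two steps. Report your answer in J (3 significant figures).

Step 1 (adiabatic): W = (P₁V₁ − P₂V₂)/(γ−1) = (952.8 − 714)/0.4 = 597.1 J.
After step 1: P = 28.45 kPa, V = 25.1 L, T = 204.6 K.
Step 2 (isobaric): W = PΔV = (28.45 kPa)(11.9 − 25.1 L) = -375.5 J.
W_total = 597.1 − 375.5 = 221.6 J.

W_total ≈ 222 J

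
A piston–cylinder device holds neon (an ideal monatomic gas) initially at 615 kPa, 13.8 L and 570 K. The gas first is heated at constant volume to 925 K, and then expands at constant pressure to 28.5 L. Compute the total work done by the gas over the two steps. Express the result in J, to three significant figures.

Step 1 (isochoric): W = 0 (constant volume).
After step 1: P = 998 kPa (V unchanged).
Step 2 (isobaric): W = PΔV = (998 kPa)(28.5 − 13.8 L) = 14671 J.
W_total = 0 + 14671 = 14671 J.

W_total ≈ 14700 J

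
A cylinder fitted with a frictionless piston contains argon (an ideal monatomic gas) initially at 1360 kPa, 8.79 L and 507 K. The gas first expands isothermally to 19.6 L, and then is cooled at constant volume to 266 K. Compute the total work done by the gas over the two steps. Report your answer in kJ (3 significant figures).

W_total ≈ 9.59 kJ

Step 1 (isothermal): W = P₁V₁ ln(V₂/V₁) = (11954) ln(19.6/8.79) = 9586 J.
Step 2 (isochoric): W = 0 (constant volume).
W_total = 9586 + 0 = 9586 J.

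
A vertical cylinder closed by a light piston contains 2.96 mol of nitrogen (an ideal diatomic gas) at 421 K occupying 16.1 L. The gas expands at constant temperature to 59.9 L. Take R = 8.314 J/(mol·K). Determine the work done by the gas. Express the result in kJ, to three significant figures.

W ≈ 13.6 kJ

Isothermal: W = nRT ln(V₂/V₁).
W = (2.96)(8.314)(421) × ln(59.9/16.1)
  = 10361 × 1.314
W_by_gas = 13612 J.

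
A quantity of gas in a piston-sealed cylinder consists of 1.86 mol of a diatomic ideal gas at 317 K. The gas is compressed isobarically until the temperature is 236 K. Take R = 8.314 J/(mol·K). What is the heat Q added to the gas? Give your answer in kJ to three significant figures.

Q ≈ -4.38 kJ

Isobaric: W = nRΔT = (1.86)(8.314)(-81) = -1253 J.
ΔU = nCᵥΔT with Cᵥ = 5R/2: ΔU = (1.86)(20.79)(-81) = -3131 J.
Q = ΔU + W = -3131 − 1253 = -4384 J.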